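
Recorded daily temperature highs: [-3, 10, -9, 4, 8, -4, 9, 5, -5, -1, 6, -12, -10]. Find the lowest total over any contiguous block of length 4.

Window sums for each of the 10 positions:
(-3, 10, -9, 4) → sum 2
(10, -9, 4, 8) → sum 13
(-9, 4, 8, -4) → sum -1
(4, 8, -4, 9) → sum 17
(8, -4, 9, 5) → sum 18
(-4, 9, 5, -5) → sum 5
(9, 5, -5, -1) → sum 8
(5, -5, -1, 6) → sum 5
(-5, -1, 6, -12) → sum -12
(-1, 6, -12, -10) → sum -17
Lowest of these is -17.

-17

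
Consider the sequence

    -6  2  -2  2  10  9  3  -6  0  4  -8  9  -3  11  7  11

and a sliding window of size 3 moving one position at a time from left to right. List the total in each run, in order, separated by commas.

-6, 2, 10, 21, 22, 6, -3, -2, -4, 5, -2, 17, 15, 29

(-6, 2, -2) → sum -6
(2, -2, 2) → sum 2
(-2, 2, 10) → sum 10
(2, 10, 9) → sum 21
(10, 9, 3) → sum 22
(9, 3, -6) → sum 6
(3, -6, 0) → sum -3
(-6, 0, 4) → sum -2
(0, 4, -8) → sum -4
(4, -8, 9) → sum 5
(-8, 9, -3) → sum -2
(9, -3, 11) → sum 17
(-3, 11, 7) → sum 15
(11, 7, 11) → sum 29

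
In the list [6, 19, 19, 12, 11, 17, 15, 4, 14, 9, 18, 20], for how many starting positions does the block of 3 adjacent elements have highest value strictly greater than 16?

8

6 19 19 → max 19  > 16 ✓
19 19 12 → max 19  > 16 ✓
19 12 11 → max 19  > 16 ✓
12 11 17 → max 17  > 16 ✓
11 17 15 → max 17  > 16 ✓
17 15 4 → max 17  > 16 ✓
15 4 14 → max 15
4 14 9 → max 14
14 9 18 → max 18  > 16 ✓
9 18 20 → max 20  > 16 ✓
8 windows satisfy the condition.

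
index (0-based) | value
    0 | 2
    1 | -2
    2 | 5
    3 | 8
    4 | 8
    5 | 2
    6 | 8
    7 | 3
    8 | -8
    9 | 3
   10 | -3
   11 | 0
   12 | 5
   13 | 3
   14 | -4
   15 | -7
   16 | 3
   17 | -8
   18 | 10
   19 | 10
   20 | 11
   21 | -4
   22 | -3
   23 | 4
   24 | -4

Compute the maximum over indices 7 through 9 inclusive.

3

Elements at indices 7..9: 3, -8, 3
max(3, -8, 3) = 3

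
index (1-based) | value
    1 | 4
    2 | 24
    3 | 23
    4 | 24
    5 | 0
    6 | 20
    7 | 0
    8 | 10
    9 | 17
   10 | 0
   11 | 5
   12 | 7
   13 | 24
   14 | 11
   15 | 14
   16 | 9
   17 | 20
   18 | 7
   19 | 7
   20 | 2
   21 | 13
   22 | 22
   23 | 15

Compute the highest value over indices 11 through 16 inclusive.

Elements at indices 11..16: 5, 7, 24, 11, 14, 9
max(5, 7, 24, 11, 14, 9) = 24

24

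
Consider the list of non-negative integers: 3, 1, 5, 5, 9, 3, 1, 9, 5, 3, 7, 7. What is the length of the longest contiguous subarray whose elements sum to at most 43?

→ 3: sum 3, len 1
→ 1: sum 4, len 2
→ 5: sum 9, len 3
→ 5: sum 14, len 4
→ 9: sum 23, len 5
→ 3: sum 26, len 6
→ 1: sum 27, len 7
→ 9: sum 36, len 8
→ 5: sum 41, len 9
→ 3 (dropped 3): sum 41, len 9
→ 7 (dropped 1, 5): sum 42, len 8
→ 7 (dropped 5, 9): sum 35, len 7
Longest length seen: 9.

9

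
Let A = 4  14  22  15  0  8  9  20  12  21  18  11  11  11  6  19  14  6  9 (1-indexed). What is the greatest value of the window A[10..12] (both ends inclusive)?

Elements at indices 10..12: 21, 18, 11
max(21, 18, 11) = 21

21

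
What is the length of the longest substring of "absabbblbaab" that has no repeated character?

add a: [a] len 1
add b: [a, b] len 2
add s: [a, b, s] len 3
add a (repeat a, move left end past it): [b, s, a] len 3
add b (repeat b, move left end past it): [s, a, b] len 3
add b (repeat b, move left end past it): [b] len 1
add b (repeat b, move left end past it): [b] len 1
add l: [b, l] len 2
add b (repeat b, move left end past it): [l, b] len 2
add a: [l, b, a] len 3
add a (repeat a, move left end past it): [a] len 1
add b: [a, b] len 2
Longest all-distinct length: 3.

3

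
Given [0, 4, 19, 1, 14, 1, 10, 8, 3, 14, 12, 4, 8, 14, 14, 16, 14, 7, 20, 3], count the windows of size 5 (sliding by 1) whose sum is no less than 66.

(0, 4, 19, 1, 14) → sum 38
(4, 19, 1, 14, 1) → sum 39
(19, 1, 14, 1, 10) → sum 45
(1, 14, 1, 10, 8) → sum 34
(14, 1, 10, 8, 3) → sum 36
(1, 10, 8, 3, 14) → sum 36
(10, 8, 3, 14, 12) → sum 47
(8, 3, 14, 12, 4) → sum 41
(3, 14, 12, 4, 8) → sum 41
(14, 12, 4, 8, 14) → sum 52
(12, 4, 8, 14, 14) → sum 52
(4, 8, 14, 14, 16) → sum 56
(8, 14, 14, 16, 14) → sum 66  ≥ 66 ✓
(14, 14, 16, 14, 7) → sum 65
(14, 16, 14, 7, 20) → sum 71  ≥ 66 ✓
(16, 14, 7, 20, 3) → sum 60
2 windows satisfy the condition.

2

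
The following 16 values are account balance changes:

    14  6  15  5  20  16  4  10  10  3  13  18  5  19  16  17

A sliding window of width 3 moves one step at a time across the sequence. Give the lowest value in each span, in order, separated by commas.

14 6 15 → min 6
6 15 5 → min 5
15 5 20 → min 5
5 20 16 → min 5
20 16 4 → min 4
16 4 10 → min 4
4 10 10 → min 4
10 10 3 → min 3
10 3 13 → min 3
3 13 18 → min 3
13 18 5 → min 5
18 5 19 → min 5
5 19 16 → min 5
19 16 17 → min 16

6, 5, 5, 5, 4, 4, 4, 3, 3, 3, 5, 5, 5, 16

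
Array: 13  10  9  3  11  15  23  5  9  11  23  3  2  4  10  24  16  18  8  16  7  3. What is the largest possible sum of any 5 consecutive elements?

Each size-5 window and its sum:
(13, 10, 9, 3, 11) → sum 46
(10, 9, 3, 11, 15) → sum 48
(9, 3, 11, 15, 23) → sum 61
(3, 11, 15, 23, 5) → sum 57
(11, 15, 23, 5, 9) → sum 63
(15, 23, 5, 9, 11) → sum 63
(23, 5, 9, 11, 23) → sum 71
(5, 9, 11, 23, 3) → sum 51
(9, 11, 23, 3, 2) → sum 48
(11, 23, 3, 2, 4) → sum 43
(23, 3, 2, 4, 10) → sum 42
(3, 2, 4, 10, 24) → sum 43
(2, 4, 10, 24, 16) → sum 56
(4, 10, 24, 16, 18) → sum 72
(10, 24, 16, 18, 8) → sum 76
(24, 16, 18, 8, 16) → sum 82
(16, 18, 8, 16, 7) → sum 65
(18, 8, 16, 7, 3) → sum 52
Largest of these is 82.

82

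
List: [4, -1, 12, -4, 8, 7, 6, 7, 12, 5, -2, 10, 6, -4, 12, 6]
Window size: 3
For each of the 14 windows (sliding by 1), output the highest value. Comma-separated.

12, 12, 12, 8, 8, 7, 12, 12, 12, 10, 10, 10, 12, 12

[4, -1, 12] → max 12
[-1, 12, -4] → max 12
[12, -4, 8] → max 12
[-4, 8, 7] → max 8
[8, 7, 6] → max 8
[7, 6, 7] → max 7
[6, 7, 12] → max 12
[7, 12, 5] → max 12
[12, 5, -2] → max 12
[5, -2, 10] → max 10
[-2, 10, 6] → max 10
[10, 6, -4] → max 10
[6, -4, 12] → max 12
[-4, 12, 6] → max 12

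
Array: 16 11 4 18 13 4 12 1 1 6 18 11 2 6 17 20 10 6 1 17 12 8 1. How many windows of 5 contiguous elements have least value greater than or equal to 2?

(16, 11, 4, 18, 13) → min 4  ≥ 2 ✓
(11, 4, 18, 13, 4) → min 4  ≥ 2 ✓
(4, 18, 13, 4, 12) → min 4  ≥ 2 ✓
(18, 13, 4, 12, 1) → min 1
(13, 4, 12, 1, 1) → min 1
(4, 12, 1, 1, 6) → min 1
(12, 1, 1, 6, 18) → min 1
(1, 1, 6, 18, 11) → min 1
(1, 6, 18, 11, 2) → min 1
(6, 18, 11, 2, 6) → min 2  ≥ 2 ✓
(18, 11, 2, 6, 17) → min 2  ≥ 2 ✓
(11, 2, 6, 17, 20) → min 2  ≥ 2 ✓
(2, 6, 17, 20, 10) → min 2  ≥ 2 ✓
(6, 17, 20, 10, 6) → min 6  ≥ 2 ✓
(17, 20, 10, 6, 1) → min 1
(20, 10, 6, 1, 17) → min 1
(10, 6, 1, 17, 12) → min 1
(6, 1, 17, 12, 8) → min 1
(1, 17, 12, 8, 1) → min 1
8 windows satisfy the condition.

8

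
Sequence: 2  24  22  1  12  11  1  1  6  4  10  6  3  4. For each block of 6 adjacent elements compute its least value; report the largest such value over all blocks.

Each size-6 window and its min:
2 24 22 1 12 11 → min 1
24 22 1 12 11 1 → min 1
22 1 12 11 1 1 → min 1
1 12 11 1 1 6 → min 1
12 11 1 1 6 4 → min 1
11 1 1 6 4 10 → min 1
1 1 6 4 10 6 → min 1
1 6 4 10 6 3 → min 1
6 4 10 6 3 4 → min 3
Largest of these is 3.

3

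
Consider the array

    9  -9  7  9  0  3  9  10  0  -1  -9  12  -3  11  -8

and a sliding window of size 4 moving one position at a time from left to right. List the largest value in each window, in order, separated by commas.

[9, -9, 7, 9] → max 9
[-9, 7, 9, 0] → max 9
[7, 9, 0, 3] → max 9
[9, 0, 3, 9] → max 9
[0, 3, 9, 10] → max 10
[3, 9, 10, 0] → max 10
[9, 10, 0, -1] → max 10
[10, 0, -1, -9] → max 10
[0, -1, -9, 12] → max 12
[-1, -9, 12, -3] → max 12
[-9, 12, -3, 11] → max 12
[12, -3, 11, -8] → max 12

9, 9, 9, 9, 10, 10, 10, 10, 12, 12, 12, 12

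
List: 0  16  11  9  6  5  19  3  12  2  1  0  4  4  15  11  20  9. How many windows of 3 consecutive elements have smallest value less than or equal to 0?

4

(0, 16, 11) → min 0  ≤ 0 ✓
(16, 11, 9) → min 9
(11, 9, 6) → min 6
(9, 6, 5) → min 5
(6, 5, 19) → min 5
(5, 19, 3) → min 3
(19, 3, 12) → min 3
(3, 12, 2) → min 2
(12, 2, 1) → min 1
(2, 1, 0) → min 0  ≤ 0 ✓
(1, 0, 4) → min 0  ≤ 0 ✓
(0, 4, 4) → min 0  ≤ 0 ✓
(4, 4, 15) → min 4
(4, 15, 11) → min 4
(15, 11, 20) → min 11
(11, 20, 9) → min 9
4 windows satisfy the condition.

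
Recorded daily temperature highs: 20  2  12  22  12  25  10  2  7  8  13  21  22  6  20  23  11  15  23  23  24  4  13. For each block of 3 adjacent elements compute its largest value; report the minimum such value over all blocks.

Window maxs for each of the 21 positions:
20 2 12 → max 20
2 12 22 → max 22
12 22 12 → max 22
22 12 25 → max 25
12 25 10 → max 25
25 10 2 → max 25
10 2 7 → max 10
2 7 8 → max 8
7 8 13 → max 13
8 13 21 → max 21
13 21 22 → max 22
21 22 6 → max 22
22 6 20 → max 22
6 20 23 → max 23
20 23 11 → max 23
23 11 15 → max 23
11 15 23 → max 23
15 23 23 → max 23
23 23 24 → max 24
23 24 4 → max 24
24 4 13 → max 24
Minimum of these is 8.

8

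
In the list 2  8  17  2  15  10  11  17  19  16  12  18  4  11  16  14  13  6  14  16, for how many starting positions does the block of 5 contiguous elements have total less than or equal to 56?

(2, 8, 17, 2, 15) → sum 44  ≤ 56 ✓
(8, 17, 2, 15, 10) → sum 52  ≤ 56 ✓
(17, 2, 15, 10, 11) → sum 55  ≤ 56 ✓
(2, 15, 10, 11, 17) → sum 55  ≤ 56 ✓
(15, 10, 11, 17, 19) → sum 72
(10, 11, 17, 19, 16) → sum 73
(11, 17, 19, 16, 12) → sum 75
(17, 19, 16, 12, 18) → sum 82
(19, 16, 12, 18, 4) → sum 69
(16, 12, 18, 4, 11) → sum 61
(12, 18, 4, 11, 16) → sum 61
(18, 4, 11, 16, 14) → sum 63
(4, 11, 16, 14, 13) → sum 58
(11, 16, 14, 13, 6) → sum 60
(16, 14, 13, 6, 14) → sum 63
(14, 13, 6, 14, 16) → sum 63
4 windows satisfy the condition.

4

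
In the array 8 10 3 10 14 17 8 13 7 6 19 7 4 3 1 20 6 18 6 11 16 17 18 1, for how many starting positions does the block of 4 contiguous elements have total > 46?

8 10 3 10 → sum 31
10 3 10 14 → sum 37
3 10 14 17 → sum 44
10 14 17 8 → sum 49  > 46 ✓
14 17 8 13 → sum 52  > 46 ✓
17 8 13 7 → sum 45
8 13 7 6 → sum 34
13 7 6 19 → sum 45
7 6 19 7 → sum 39
6 19 7 4 → sum 36
19 7 4 3 → sum 33
7 4 3 1 → sum 15
4 3 1 20 → sum 28
3 1 20 6 → sum 30
1 20 6 18 → sum 45
20 6 18 6 → sum 50  > 46 ✓
6 18 6 11 → sum 41
18 6 11 16 → sum 51  > 46 ✓
6 11 16 17 → sum 50  > 46 ✓
11 16 17 18 → sum 62  > 46 ✓
16 17 18 1 → sum 52  > 46 ✓
7 windows satisfy the condition.

7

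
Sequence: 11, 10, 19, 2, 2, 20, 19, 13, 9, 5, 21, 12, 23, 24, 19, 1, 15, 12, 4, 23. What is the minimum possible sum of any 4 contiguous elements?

Each size-4 window and its sum:
[11, 10, 19, 2] → sum 42
[10, 19, 2, 2] → sum 33
[19, 2, 2, 20] → sum 43
[2, 2, 20, 19] → sum 43
[2, 20, 19, 13] → sum 54
[20, 19, 13, 9] → sum 61
[19, 13, 9, 5] → sum 46
[13, 9, 5, 21] → sum 48
[9, 5, 21, 12] → sum 47
[5, 21, 12, 23] → sum 61
[21, 12, 23, 24] → sum 80
[12, 23, 24, 19] → sum 78
[23, 24, 19, 1] → sum 67
[24, 19, 1, 15] → sum 59
[19, 1, 15, 12] → sum 47
[1, 15, 12, 4] → sum 32
[15, 12, 4, 23] → sum 54
Minimum of these is 32.

32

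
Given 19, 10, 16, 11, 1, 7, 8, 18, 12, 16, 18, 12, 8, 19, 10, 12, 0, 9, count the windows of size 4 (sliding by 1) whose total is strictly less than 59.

(19, 10, 16, 11) → sum 56  < 59 ✓
(10, 16, 11, 1) → sum 38  < 59 ✓
(16, 11, 1, 7) → sum 35  < 59 ✓
(11, 1, 7, 8) → sum 27  < 59 ✓
(1, 7, 8, 18) → sum 34  < 59 ✓
(7, 8, 18, 12) → sum 45  < 59 ✓
(8, 18, 12, 16) → sum 54  < 59 ✓
(18, 12, 16, 18) → sum 64
(12, 16, 18, 12) → sum 58  < 59 ✓
(16, 18, 12, 8) → sum 54  < 59 ✓
(18, 12, 8, 19) → sum 57  < 59 ✓
(12, 8, 19, 10) → sum 49  < 59 ✓
(8, 19, 10, 12) → sum 49  < 59 ✓
(19, 10, 12, 0) → sum 41  < 59 ✓
(10, 12, 0, 9) → sum 31  < 59 ✓
14 windows satisfy the condition.

14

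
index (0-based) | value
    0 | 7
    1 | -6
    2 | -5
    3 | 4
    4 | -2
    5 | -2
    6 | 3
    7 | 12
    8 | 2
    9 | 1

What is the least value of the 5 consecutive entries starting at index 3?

Elements at indices 3..7: 4, -2, -2, 3, 12
min(4, -2, -2, 3, 12) = -2

-2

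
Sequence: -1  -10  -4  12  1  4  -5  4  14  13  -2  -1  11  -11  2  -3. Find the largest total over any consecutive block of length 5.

35

(-1, -10, -4, 12, 1) → sum -2
(-10, -4, 12, 1, 4) → sum 3
(-4, 12, 1, 4, -5) → sum 8
(12, 1, 4, -5, 4) → sum 16
(1, 4, -5, 4, 14) → sum 18
(4, -5, 4, 14, 13) → sum 30
(-5, 4, 14, 13, -2) → sum 24
(4, 14, 13, -2, -1) → sum 28
(14, 13, -2, -1, 11) → sum 35
(13, -2, -1, 11, -11) → sum 10
(-2, -1, 11, -11, 2) → sum -1
(-1, 11, -11, 2, -3) → sum -2
Largest of these is 35.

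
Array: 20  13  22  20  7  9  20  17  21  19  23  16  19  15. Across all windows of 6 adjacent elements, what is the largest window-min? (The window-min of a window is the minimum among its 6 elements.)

Each size-6 window and its min:
20 13 22 20 7 9 → min 7
13 22 20 7 9 20 → min 7
22 20 7 9 20 17 → min 7
20 7 9 20 17 21 → min 7
7 9 20 17 21 19 → min 7
9 20 17 21 19 23 → min 9
20 17 21 19 23 16 → min 16
17 21 19 23 16 19 → min 16
21 19 23 16 19 15 → min 15
Largest of these is 16.

16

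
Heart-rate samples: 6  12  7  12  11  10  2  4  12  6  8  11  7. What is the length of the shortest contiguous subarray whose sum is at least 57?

Extend right; whenever the sum reaches 57, record the length and shrink from the left:
add 6: running sum 6 < 57
add 12: running sum 18 < 57
add 7: running sum 25 < 57
add 12: running sum 37 < 57
add 11: running sum 48 < 57
add 10: shortest ending here [6, 12, 7, 12, 11, 10] sum 58, len 6
add 2: shortest ending here [6, 12, 7, 12, 11, 10, 2] sum 60, len 7
add 4: shortest ending here [12, 7, 12, 11, 10, 2, 4] sum 58, len 7
add 12: shortest ending here [7, 12, 11, 10, 2, 4, 12] sum 58, len 7
add 6: shortest ending here [12, 11, 10, 2, 4, 12, 6] sum 57, len 7
add 8: shortest ending here [12, 11, 10, 2, 4, 12, 6, 8] sum 65, len 8
add 11: shortest ending here [11, 10, 2, 4, 12, 6, 8, 11] sum 64, len 8
add 7: shortest ending here [10, 2, 4, 12, 6, 8, 11, 7] sum 60, len 8
Shortest qualifying length: 6.

6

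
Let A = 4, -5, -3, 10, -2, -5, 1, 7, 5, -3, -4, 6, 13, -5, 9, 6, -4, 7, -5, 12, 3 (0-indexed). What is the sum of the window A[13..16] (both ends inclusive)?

6

Elements at indices 13..16: -5, 9, 6, -4
sum(-5, 9, 6, -4) = 6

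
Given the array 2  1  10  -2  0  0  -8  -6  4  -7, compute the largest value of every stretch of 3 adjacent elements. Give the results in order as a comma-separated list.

Sliding a size-3 window across the 10 values:
2 1 10 → max 10
1 10 -2 → max 10
10 -2 0 → max 10
-2 0 0 → max 0
0 0 -8 → max 0
0 -8 -6 → max 0
-8 -6 4 → max 4
-6 4 -7 → max 4

10, 10, 10, 0, 0, 0, 4, 4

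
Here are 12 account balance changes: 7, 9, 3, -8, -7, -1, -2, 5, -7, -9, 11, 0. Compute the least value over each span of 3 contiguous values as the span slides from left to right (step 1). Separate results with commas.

(7, 9, 3) → min 3
(9, 3, -8) → min -8
(3, -8, -7) → min -8
(-8, -7, -1) → min -8
(-7, -1, -2) → min -7
(-1, -2, 5) → min -2
(-2, 5, -7) → min -7
(5, -7, -9) → min -9
(-7, -9, 11) → min -9
(-9, 11, 0) → min -9

3, -8, -8, -8, -7, -2, -7, -9, -9, -9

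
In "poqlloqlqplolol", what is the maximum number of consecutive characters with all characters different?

4

[p] len 1
[p, o] len 2
[p, o, q] len 3
[p, o, q, l] len 4
[l] len 1
[l, o] len 2
[l, o, q] len 3
[o, q, l] len 3
[l, q] len 2
[l, q, p] len 3
[q, p, l] len 3
[q, p, l, o] len 4
[o, l] len 2
[l, o] len 2
[o, l] len 2
Longest all-distinct length: 4.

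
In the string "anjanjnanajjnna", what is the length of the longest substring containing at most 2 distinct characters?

4

add a: window [a] (1 distinct), len 1
add n: window [a, n] (2 distinct), len 2
add j: window [n, j] (2 distinct), len 2
add a: window [j, a] (2 distinct), len 2
add n: window [a, n] (2 distinct), len 2
add j: window [n, j] (2 distinct), len 2
add n: window [n, j, n] (2 distinct), len 3
add a: window [n, a] (2 distinct), len 2
add n: window [n, a, n] (2 distinct), len 3
add a: window [n, a, n, a] (2 distinct), len 4
add j: window [a, j] (2 distinct), len 2
add j: window [a, j, j] (2 distinct), len 3
add n: window [j, j, n] (2 distinct), len 3
add n: window [j, j, n, n] (2 distinct), len 4
add a: window [n, n, a] (2 distinct), len 3
Longest length with ≤2 distinct: 4.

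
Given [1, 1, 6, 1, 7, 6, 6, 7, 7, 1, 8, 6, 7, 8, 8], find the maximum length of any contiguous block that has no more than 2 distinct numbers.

[1] 1 distinct, len 1
[1, 1] 1 distinct, len 2
[1, 1, 6] 2 distinct, len 3
[1, 1, 6, 1] 2 distinct, len 4
[1, 7] 2 distinct, len 2
[7, 6] 2 distinct, len 2
[7, 6, 6] 2 distinct, len 3
[7, 6, 6, 7] 2 distinct, len 4
[7, 6, 6, 7, 7] 2 distinct, len 5
[7, 7, 1] 2 distinct, len 3
[1, 8] 2 distinct, len 2
[8, 6] 2 distinct, len 2
[6, 7] 2 distinct, len 2
[7, 8] 2 distinct, len 2
[7, 8, 8] 2 distinct, len 3
Longest length with ≤2 distinct: 5.

5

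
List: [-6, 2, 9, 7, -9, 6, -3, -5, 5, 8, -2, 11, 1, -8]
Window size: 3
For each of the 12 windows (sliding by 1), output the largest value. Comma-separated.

Sliding a size-3 window across the 14 values:
[-6, 2, 9] → max 9
[2, 9, 7] → max 9
[9, 7, -9] → max 9
[7, -9, 6] → max 7
[-9, 6, -3] → max 6
[6, -3, -5] → max 6
[-3, -5, 5] → max 5
[-5, 5, 8] → max 8
[5, 8, -2] → max 8
[8, -2, 11] → max 11
[-2, 11, 1] → max 11
[11, 1, -8] → max 11

9, 9, 9, 7, 6, 6, 5, 8, 8, 11, 11, 11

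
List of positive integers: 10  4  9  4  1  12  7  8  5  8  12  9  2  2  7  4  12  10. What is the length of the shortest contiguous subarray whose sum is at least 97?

13

add 10: running sum 10 < 97
add 4: running sum 14 < 97
add 9: running sum 23 < 97
add 4: running sum 27 < 97
add 1: running sum 28 < 97
add 12: running sum 40 < 97
add 7: running sum 47 < 97
add 8: running sum 55 < 97
add 5: running sum 60 < 97
add 8: running sum 68 < 97
add 12: running sum 80 < 97
add 9: running sum 89 < 97
add 2: running sum 91 < 97
add 2: running sum 93 < 97
add 7: shortest ending here [10, 4, 9, 4, 1, 12, 7, 8, 5, 8, 12, 9, 2, 2, 7] sum 100, len 15
add 4: shortest ending here [10, 4, 9, 4, 1, 12, 7, 8, 5, 8, 12, 9, 2, 2, 7, 4] sum 104, len 16
add 12: shortest ending here [9, 4, 1, 12, 7, 8, 5, 8, 12, 9, 2, 2, 7, 4, 12] sum 102, len 15
add 10: shortest ending here [12, 7, 8, 5, 8, 12, 9, 2, 2, 7, 4, 12, 10] sum 98, len 13
Shortest qualifying length: 13.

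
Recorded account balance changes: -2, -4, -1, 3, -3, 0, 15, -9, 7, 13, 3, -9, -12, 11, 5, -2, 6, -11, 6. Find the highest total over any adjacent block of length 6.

29

[-2, -4, -1, 3, -3, 0] → sum -7
[-4, -1, 3, -3, 0, 15] → sum 10
[-1, 3, -3, 0, 15, -9] → sum 5
[3, -3, 0, 15, -9, 7] → sum 13
[-3, 0, 15, -9, 7, 13] → sum 23
[0, 15, -9, 7, 13, 3] → sum 29
[15, -9, 7, 13, 3, -9] → sum 20
[-9, 7, 13, 3, -9, -12] → sum -7
[7, 13, 3, -9, -12, 11] → sum 13
[13, 3, -9, -12, 11, 5] → sum 11
[3, -9, -12, 11, 5, -2] → sum -4
[-9, -12, 11, 5, -2, 6] → sum -1
[-12, 11, 5, -2, 6, -11] → sum -3
[11, 5, -2, 6, -11, 6] → sum 15
Highest of these is 29.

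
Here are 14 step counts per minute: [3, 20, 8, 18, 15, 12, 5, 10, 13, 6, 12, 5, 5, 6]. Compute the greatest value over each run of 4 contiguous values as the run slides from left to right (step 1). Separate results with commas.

20, 20, 18, 18, 15, 13, 13, 13, 13, 12, 12

Sliding a size-4 window across the 14 values:
[3, 20, 8, 18] → max 20
[20, 8, 18, 15] → max 20
[8, 18, 15, 12] → max 18
[18, 15, 12, 5] → max 18
[15, 12, 5, 10] → max 15
[12, 5, 10, 13] → max 13
[5, 10, 13, 6] → max 13
[10, 13, 6, 12] → max 13
[13, 6, 12, 5] → max 13
[6, 12, 5, 5] → max 12
[12, 5, 5, 6] → max 12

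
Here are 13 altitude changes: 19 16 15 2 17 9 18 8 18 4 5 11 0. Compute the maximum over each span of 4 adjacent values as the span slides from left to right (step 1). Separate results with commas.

19, 17, 17, 18, 18, 18, 18, 18, 18, 11

Sliding a size-4 window across the 13 values:
[19, 16, 15, 2] → max 19
[16, 15, 2, 17] → max 17
[15, 2, 17, 9] → max 17
[2, 17, 9, 18] → max 18
[17, 9, 18, 8] → max 18
[9, 18, 8, 18] → max 18
[18, 8, 18, 4] → max 18
[8, 18, 4, 5] → max 18
[18, 4, 5, 11] → max 18
[4, 5, 11, 0] → max 11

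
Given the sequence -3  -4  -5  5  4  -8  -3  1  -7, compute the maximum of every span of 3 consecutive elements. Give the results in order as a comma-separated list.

-3, 5, 5, 5, 4, 1, 1

Sliding a size-3 window across the 9 values:
(-3, -4, -5) → max -3
(-4, -5, 5) → max 5
(-5, 5, 4) → max 5
(5, 4, -8) → max 5
(4, -8, -3) → max 4
(-8, -3, 1) → max 1
(-3, 1, -7) → max 1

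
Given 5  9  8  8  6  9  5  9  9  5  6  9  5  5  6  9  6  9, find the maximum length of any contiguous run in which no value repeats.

[5] len 1
[5, 9] len 2
[5, 9, 8] len 3
[8] len 1
[8, 6] len 2
[8, 6, 9] len 3
[8, 6, 9, 5] len 4
[5, 9] len 2
[9] len 1
[9, 5] len 2
[9, 5, 6] len 3
[5, 6, 9] len 3
[6, 9, 5] len 3
[5] len 1
[5, 6] len 2
[5, 6, 9] len 3
[9, 6] len 2
[6, 9] len 2
Longest all-distinct length: 4.

4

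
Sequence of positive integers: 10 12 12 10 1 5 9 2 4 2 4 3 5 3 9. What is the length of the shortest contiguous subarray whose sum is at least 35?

4

add 10: running sum 10 < 35
add 12: running sum 22 < 35
add 12: running sum 34 < 35
add 10: shortest ending here [10, 12, 12, 10] sum 44, len 4
add 1: shortest ending here [12, 12, 10, 1] sum 35, len 4
add 5: shortest ending here [12, 12, 10, 1, 5] sum 40, len 5
add 9: shortest ending here [12, 10, 1, 5, 9] sum 37, len 5
add 2: shortest ending here [12, 10, 1, 5, 9, 2] sum 39, len 6
add 4: shortest ending here [12, 10, 1, 5, 9, 2, 4] sum 43, len 7
add 2: shortest ending here [12, 10, 1, 5, 9, 2, 4, 2] sum 45, len 8
add 4: shortest ending here [10, 1, 5, 9, 2, 4, 2, 4] sum 37, len 8
add 3: shortest ending here [10, 1, 5, 9, 2, 4, 2, 4, 3] sum 40, len 9
add 5: shortest ending here [1, 5, 9, 2, 4, 2, 4, 3, 5] sum 35, len 9
add 3: shortest ending here [5, 9, 2, 4, 2, 4, 3, 5, 3] sum 37, len 9
add 9: shortest ending here [9, 2, 4, 2, 4, 3, 5, 3, 9] sum 41, len 9
Shortest qualifying length: 4.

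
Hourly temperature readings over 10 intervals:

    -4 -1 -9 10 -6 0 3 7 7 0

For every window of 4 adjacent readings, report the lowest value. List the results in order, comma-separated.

(-4, -1, -9, 10) → min -9
(-1, -9, 10, -6) → min -9
(-9, 10, -6, 0) → min -9
(10, -6, 0, 3) → min -6
(-6, 0, 3, 7) → min -6
(0, 3, 7, 7) → min 0
(3, 7, 7, 0) → min 0

-9, -9, -9, -6, -6, 0, 0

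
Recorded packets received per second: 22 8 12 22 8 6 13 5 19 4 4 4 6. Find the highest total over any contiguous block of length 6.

(22, 8, 12, 22, 8, 6) → sum 78
(8, 12, 22, 8, 6, 13) → sum 69
(12, 22, 8, 6, 13, 5) → sum 66
(22, 8, 6, 13, 5, 19) → sum 73
(8, 6, 13, 5, 19, 4) → sum 55
(6, 13, 5, 19, 4, 4) → sum 51
(13, 5, 19, 4, 4, 4) → sum 49
(5, 19, 4, 4, 4, 6) → sum 42
Highest of these is 78.

78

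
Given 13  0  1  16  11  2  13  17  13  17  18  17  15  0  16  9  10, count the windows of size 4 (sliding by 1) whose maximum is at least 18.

[13, 0, 1, 16] → max 16
[0, 1, 16, 11] → max 16
[1, 16, 11, 2] → max 16
[16, 11, 2, 13] → max 16
[11, 2, 13, 17] → max 17
[2, 13, 17, 13] → max 17
[13, 17, 13, 17] → max 17
[17, 13, 17, 18] → max 18  ≥ 18 ✓
[13, 17, 18, 17] → max 18  ≥ 18 ✓
[17, 18, 17, 15] → max 18  ≥ 18 ✓
[18, 17, 15, 0] → max 18  ≥ 18 ✓
[17, 15, 0, 16] → max 17
[15, 0, 16, 9] → max 16
[0, 16, 9, 10] → max 16
4 windows satisfy the condition.

4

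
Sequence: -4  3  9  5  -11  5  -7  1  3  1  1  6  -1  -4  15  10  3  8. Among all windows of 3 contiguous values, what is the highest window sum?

-4 3 9 → sum 8
3 9 5 → sum 17
9 5 -11 → sum 3
5 -11 5 → sum -1
-11 5 -7 → sum -13
5 -7 1 → sum -1
-7 1 3 → sum -3
1 3 1 → sum 5
3 1 1 → sum 5
1 1 6 → sum 8
1 6 -1 → sum 6
6 -1 -4 → sum 1
-1 -4 15 → sum 10
-4 15 10 → sum 21
15 10 3 → sum 28
10 3 8 → sum 21
Highest of these is 28.

28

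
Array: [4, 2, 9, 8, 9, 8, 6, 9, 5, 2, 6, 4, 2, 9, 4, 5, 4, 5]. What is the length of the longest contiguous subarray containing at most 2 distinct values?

[4] 1 distinct, len 1
[4, 2] 2 distinct, len 2
[2, 9] 2 distinct, len 2
[9, 8] 2 distinct, len 2
[9, 8, 9] 2 distinct, len 3
[9, 8, 9, 8] 2 distinct, len 4
[8, 6] 2 distinct, len 2
[6, 9] 2 distinct, len 2
[9, 5] 2 distinct, len 2
[5, 2] 2 distinct, len 2
[2, 6] 2 distinct, len 2
[6, 4] 2 distinct, len 2
[4, 2] 2 distinct, len 2
[2, 9] 2 distinct, len 2
[9, 4] 2 distinct, len 2
[4, 5] 2 distinct, len 2
[4, 5, 4] 2 distinct, len 3
[4, 5, 4, 5] 2 distinct, len 4
Longest length with ≤2 distinct: 4.

4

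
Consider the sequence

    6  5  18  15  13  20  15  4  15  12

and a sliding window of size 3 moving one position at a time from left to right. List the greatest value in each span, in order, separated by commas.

18, 18, 18, 20, 20, 20, 15, 15

(6, 5, 18) → max 18
(5, 18, 15) → max 18
(18, 15, 13) → max 18
(15, 13, 20) → max 20
(13, 20, 15) → max 20
(20, 15, 4) → max 20
(15, 4, 15) → max 15
(4, 15, 12) → max 15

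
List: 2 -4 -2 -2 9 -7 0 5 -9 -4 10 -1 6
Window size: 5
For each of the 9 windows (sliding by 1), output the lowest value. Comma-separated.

Sliding a size-5 window across the 13 values:
2 -4 -2 -2 9 → min -4
-4 -2 -2 9 -7 → min -7
-2 -2 9 -7 0 → min -7
-2 9 -7 0 5 → min -7
9 -7 0 5 -9 → min -9
-7 0 5 -9 -4 → min -9
0 5 -9 -4 10 → min -9
5 -9 -4 10 -1 → min -9
-9 -4 10 -1 6 → min -9

-4, -7, -7, -7, -9, -9, -9, -9, -9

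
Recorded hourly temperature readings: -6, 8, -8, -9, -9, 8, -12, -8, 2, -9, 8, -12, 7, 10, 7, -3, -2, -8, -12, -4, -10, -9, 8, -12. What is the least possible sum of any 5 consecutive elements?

-43

[-6, 8, -8, -9, -9] → sum -24
[8, -8, -9, -9, 8] → sum -10
[-8, -9, -9, 8, -12] → sum -30
[-9, -9, 8, -12, -8] → sum -30
[-9, 8, -12, -8, 2] → sum -19
[8, -12, -8, 2, -9] → sum -19
[-12, -8, 2, -9, 8] → sum -19
[-8, 2, -9, 8, -12] → sum -19
[2, -9, 8, -12, 7] → sum -4
[-9, 8, -12, 7, 10] → sum 4
[8, -12, 7, 10, 7] → sum 20
[-12, 7, 10, 7, -3] → sum 9
[7, 10, 7, -3, -2] → sum 19
[10, 7, -3, -2, -8] → sum 4
[7, -3, -2, -8, -12] → sum -18
[-3, -2, -8, -12, -4] → sum -29
[-2, -8, -12, -4, -10] → sum -36
[-8, -12, -4, -10, -9] → sum -43
[-12, -4, -10, -9, 8] → sum -27
[-4, -10, -9, 8, -12] → sum -27
Least of these is -43.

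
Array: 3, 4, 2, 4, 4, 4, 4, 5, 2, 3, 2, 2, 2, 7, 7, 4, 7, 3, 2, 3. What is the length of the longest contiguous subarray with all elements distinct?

add 3: [3] len 1
add 4: [3, 4] len 2
add 2: [3, 4, 2] len 3
add 4 (repeat 4, move left end past it): [2, 4] len 2
add 4 (repeat 4, move left end past it): [4] len 1
add 4 (repeat 4, move left end past it): [4] len 1
add 4 (repeat 4, move left end past it): [4] len 1
add 5: [4, 5] len 2
add 2: [4, 5, 2] len 3
add 3: [4, 5, 2, 3] len 4
add 2 (repeat 2, move left end past it): [3, 2] len 2
add 2 (repeat 2, move left end past it): [2] len 1
add 2 (repeat 2, move left end past it): [2] len 1
add 7: [2, 7] len 2
add 7 (repeat 7, move left end past it): [7] len 1
add 4: [7, 4] len 2
add 7 (repeat 7, move left end past it): [4, 7] len 2
add 3: [4, 7, 3] len 3
add 2: [4, 7, 3, 2] len 4
add 3 (repeat 3, move left end past it): [2, 3] len 2
Longest all-distinct length: 4.

4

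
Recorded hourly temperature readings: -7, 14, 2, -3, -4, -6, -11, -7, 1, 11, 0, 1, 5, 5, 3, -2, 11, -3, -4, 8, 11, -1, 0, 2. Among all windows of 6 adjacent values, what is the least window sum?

-30

Window sums for each of the 19 positions:
[-7, 14, 2, -3, -4, -6] → sum -4
[14, 2, -3, -4, -6, -11] → sum -8
[2, -3, -4, -6, -11, -7] → sum -29
[-3, -4, -6, -11, -7, 1] → sum -30
[-4, -6, -11, -7, 1, 11] → sum -16
[-6, -11, -7, 1, 11, 0] → sum -12
[-11, -7, 1, 11, 0, 1] → sum -5
[-7, 1, 11, 0, 1, 5] → sum 11
[1, 11, 0, 1, 5, 5] → sum 23
[11, 0, 1, 5, 5, 3] → sum 25
[0, 1, 5, 5, 3, -2] → sum 12
[1, 5, 5, 3, -2, 11] → sum 23
[5, 5, 3, -2, 11, -3] → sum 19
[5, 3, -2, 11, -3, -4] → sum 10
[3, -2, 11, -3, -4, 8] → sum 13
[-2, 11, -3, -4, 8, 11] → sum 21
[11, -3, -4, 8, 11, -1] → sum 22
[-3, -4, 8, 11, -1, 0] → sum 11
[-4, 8, 11, -1, 0, 2] → sum 16
Least of these is -30.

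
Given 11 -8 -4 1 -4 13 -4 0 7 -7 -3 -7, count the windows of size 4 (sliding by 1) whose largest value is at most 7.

4

11 -8 -4 1 → max 11
-8 -4 1 -4 → max 1  ≤ 7 ✓
-4 1 -4 13 → max 13
1 -4 13 -4 → max 13
-4 13 -4 0 → max 13
13 -4 0 7 → max 13
-4 0 7 -7 → max 7  ≤ 7 ✓
0 7 -7 -3 → max 7  ≤ 7 ✓
7 -7 -3 -7 → max 7  ≤ 7 ✓
4 windows satisfy the condition.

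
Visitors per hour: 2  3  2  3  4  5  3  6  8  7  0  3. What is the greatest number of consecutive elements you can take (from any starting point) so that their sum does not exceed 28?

add 2: [2] sum 2, len 1
add 3: [2, 3] sum 5, len 2
add 2: [2, 3, 2] sum 7, len 3
add 3: [2, 3, 2, 3] sum 10, len 4
add 4: [2, 3, 2, 3, 4] sum 14, len 5
add 5: [2, 3, 2, 3, 4, 5] sum 19, len 6
add 3: [2, 3, 2, 3, 4, 5, 3] sum 22, len 7
add 6: [2, 3, 2, 3, 4, 5, 3, 6] sum 28, len 8
add 8: [4, 5, 3, 6, 8] sum 26, len 5
add 7: [3, 6, 8, 7] sum 24, len 4
add 0: [3, 6, 8, 7, 0] sum 24, len 5
add 3: [3, 6, 8, 7, 0, 3] sum 27, len 6
Longest length seen: 8.

8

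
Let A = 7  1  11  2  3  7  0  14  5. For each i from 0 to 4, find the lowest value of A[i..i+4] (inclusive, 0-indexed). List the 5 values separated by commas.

1, 1, 0, 0, 0

[7, 1, 11, 2, 3] → min 1
[1, 11, 2, 3, 7] → min 1
[11, 2, 3, 7, 0] → min 0
[2, 3, 7, 0, 14] → min 0
[3, 7, 0, 14, 5] → min 0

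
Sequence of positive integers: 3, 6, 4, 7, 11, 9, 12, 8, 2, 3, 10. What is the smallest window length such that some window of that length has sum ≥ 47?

5

add 3: running sum 3 < 47
add 6: running sum 9 < 47
add 4: running sum 13 < 47
add 7: running sum 20 < 47
add 11: running sum 31 < 47
add 9: running sum 40 < 47
add 12: shortest ending here [6, 4, 7, 11, 9, 12] sum 49, len 6
add 8: shortest ending here [7, 11, 9, 12, 8] sum 47, len 5
add 2: shortest ending here [7, 11, 9, 12, 8, 2] sum 49, len 6
add 3: shortest ending here [7, 11, 9, 12, 8, 2, 3] sum 52, len 7
add 10: shortest ending here [11, 9, 12, 8, 2, 3, 10] sum 55, len 7
Shortest qualifying length: 5.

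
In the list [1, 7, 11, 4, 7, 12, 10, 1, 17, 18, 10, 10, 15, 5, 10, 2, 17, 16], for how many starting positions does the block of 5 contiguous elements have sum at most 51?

9

1 7 11 4 7 → sum 30  ≤ 51 ✓
7 11 4 7 12 → sum 41  ≤ 51 ✓
11 4 7 12 10 → sum 44  ≤ 51 ✓
4 7 12 10 1 → sum 34  ≤ 51 ✓
7 12 10 1 17 → sum 47  ≤ 51 ✓
12 10 1 17 18 → sum 58
10 1 17 18 10 → sum 56
1 17 18 10 10 → sum 56
17 18 10 10 15 → sum 70
18 10 10 15 5 → sum 58
10 10 15 5 10 → sum 50  ≤ 51 ✓
10 15 5 10 2 → sum 42  ≤ 51 ✓
15 5 10 2 17 → sum 49  ≤ 51 ✓
5 10 2 17 16 → sum 50  ≤ 51 ✓
9 windows satisfy the condition.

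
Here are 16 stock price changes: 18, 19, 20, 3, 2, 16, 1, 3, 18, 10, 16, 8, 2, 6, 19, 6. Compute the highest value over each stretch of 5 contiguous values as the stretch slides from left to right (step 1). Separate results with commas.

20, 20, 20, 16, 18, 18, 18, 18, 18, 16, 19, 19

18 19 20 3 2 → max 20
19 20 3 2 16 → max 20
20 3 2 16 1 → max 20
3 2 16 1 3 → max 16
2 16 1 3 18 → max 18
16 1 3 18 10 → max 18
1 3 18 10 16 → max 18
3 18 10 16 8 → max 18
18 10 16 8 2 → max 18
10 16 8 2 6 → max 16
16 8 2 6 19 → max 19
8 2 6 19 6 → max 19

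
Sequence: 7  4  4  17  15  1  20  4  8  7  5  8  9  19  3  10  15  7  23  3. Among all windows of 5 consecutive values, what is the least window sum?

Each size-5 window and its sum:
7 4 4 17 15 → sum 47
4 4 17 15 1 → sum 41
4 17 15 1 20 → sum 57
17 15 1 20 4 → sum 57
15 1 20 4 8 → sum 48
1 20 4 8 7 → sum 40
20 4 8 7 5 → sum 44
4 8 7 5 8 → sum 32
8 7 5 8 9 → sum 37
7 5 8 9 19 → sum 48
5 8 9 19 3 → sum 44
8 9 19 3 10 → sum 49
9 19 3 10 15 → sum 56
19 3 10 15 7 → sum 54
3 10 15 7 23 → sum 58
10 15 7 23 3 → sum 58
Least of these is 32.

32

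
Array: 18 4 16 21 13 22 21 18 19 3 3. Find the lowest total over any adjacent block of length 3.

18 4 16 → sum 38
4 16 21 → sum 41
16 21 13 → sum 50
21 13 22 → sum 56
13 22 21 → sum 56
22 21 18 → sum 61
21 18 19 → sum 58
18 19 3 → sum 40
19 3 3 → sum 25
Lowest of these is 25.

25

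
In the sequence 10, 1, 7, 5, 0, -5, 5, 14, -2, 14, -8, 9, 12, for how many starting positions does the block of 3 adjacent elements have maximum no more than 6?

[10, 1, 7] → max 10
[1, 7, 5] → max 7
[7, 5, 0] → max 7
[5, 0, -5] → max 5  ≤ 6 ✓
[0, -5, 5] → max 5  ≤ 6 ✓
[-5, 5, 14] → max 14
[5, 14, -2] → max 14
[14, -2, 14] → max 14
[-2, 14, -8] → max 14
[14, -8, 9] → max 14
[-8, 9, 12] → max 12
2 windows satisfy the condition.

2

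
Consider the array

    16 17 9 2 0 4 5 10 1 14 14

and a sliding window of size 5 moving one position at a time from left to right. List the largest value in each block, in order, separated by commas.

[16, 17, 9, 2, 0] → max 17
[17, 9, 2, 0, 4] → max 17
[9, 2, 0, 4, 5] → max 9
[2, 0, 4, 5, 10] → max 10
[0, 4, 5, 10, 1] → max 10
[4, 5, 10, 1, 14] → max 14
[5, 10, 1, 14, 14] → max 14

17, 17, 9, 10, 10, 14, 14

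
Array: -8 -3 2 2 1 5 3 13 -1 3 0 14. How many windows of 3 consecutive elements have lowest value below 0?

(-8, -3, 2) → min -8  < 0 ✓
(-3, 2, 2) → min -3  < 0 ✓
(2, 2, 1) → min 1
(2, 1, 5) → min 1
(1, 5, 3) → min 1
(5, 3, 13) → min 3
(3, 13, -1) → min -1  < 0 ✓
(13, -1, 3) → min -1  < 0 ✓
(-1, 3, 0) → min -1  < 0 ✓
(3, 0, 14) → min 0
5 windows satisfy the condition.

5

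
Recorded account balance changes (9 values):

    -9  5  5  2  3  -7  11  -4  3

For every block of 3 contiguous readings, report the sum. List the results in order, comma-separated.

1, 12, 10, -2, 7, 0, 10

Sliding a size-3 window across the 9 values:
[-9, 5, 5] → sum 1
[5, 5, 2] → sum 12
[5, 2, 3] → sum 10
[2, 3, -7] → sum -2
[3, -7, 11] → sum 7
[-7, 11, -4] → sum 0
[11, -4, 3] → sum 10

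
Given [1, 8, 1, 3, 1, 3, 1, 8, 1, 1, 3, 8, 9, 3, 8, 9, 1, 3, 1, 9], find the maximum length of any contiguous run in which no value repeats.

[1] len 1
[1, 8] len 2
[8, 1] len 2
[8, 1, 3] len 3
[3, 1] len 2
[1, 3] len 2
[3, 1] len 2
[3, 1, 8] len 3
[8, 1] len 2
[1] len 1
[1, 3] len 2
[1, 3, 8] len 3
[1, 3, 8, 9] len 4
[8, 9, 3] len 3
[9, 3, 8] len 3
[3, 8, 9] len 3
[3, 8, 9, 1] len 4
[8, 9, 1, 3] len 4
[3, 1] len 2
[3, 1, 9] len 3
Longest all-distinct length: 4.

4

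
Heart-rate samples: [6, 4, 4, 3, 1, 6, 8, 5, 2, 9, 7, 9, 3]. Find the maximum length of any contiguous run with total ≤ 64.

Extend to the right; shrink from the left whenever the sum exceeds 64:
[6] sum 6 len 1
[6, 4] sum 10 len 2
[6, 4, 4] sum 14 len 3
[6, 4, 4, 3] sum 17 len 4
[6, 4, 4, 3, 1] sum 18 len 5
[6, 4, 4, 3, 1, 6] sum 24 len 6
[6, 4, 4, 3, 1, 6, 8] sum 32 len 7
[6, 4, 4, 3, 1, 6, 8, 5] sum 37 len 8
[6, 4, 4, 3, 1, 6, 8, 5, 2] sum 39 len 9
[6, 4, 4, 3, 1, 6, 8, 5, 2, 9] sum 48 len 10
[6, 4, 4, 3, 1, 6, 8, 5, 2, 9, 7] sum 55 len 11
[6, 4, 4, 3, 1, 6, 8, 5, 2, 9, 7, 9] sum 64 len 12
[4, 4, 3, 1, 6, 8, 5, 2, 9, 7, 9, 3] sum 61 len 12
Longest length seen: 12.

12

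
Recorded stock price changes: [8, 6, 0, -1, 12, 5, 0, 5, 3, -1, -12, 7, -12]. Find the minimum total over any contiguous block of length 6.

Window sums for each of the 8 positions:
(8, 6, 0, -1, 12, 5) → sum 30
(6, 0, -1, 12, 5, 0) → sum 22
(0, -1, 12, 5, 0, 5) → sum 21
(-1, 12, 5, 0, 5, 3) → sum 24
(12, 5, 0, 5, 3, -1) → sum 24
(5, 0, 5, 3, -1, -12) → sum 0
(0, 5, 3, -1, -12, 7) → sum 2
(5, 3, -1, -12, 7, -12) → sum -10
Minimum of these is -10.

-10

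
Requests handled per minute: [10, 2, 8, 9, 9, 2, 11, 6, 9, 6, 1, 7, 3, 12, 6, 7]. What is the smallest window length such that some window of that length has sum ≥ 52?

Extend right; whenever the sum reaches 52, record the length and shrink from the left:
add 10: running sum 10 < 52
add 2: running sum 12 < 52
add 8: running sum 20 < 52
add 9: running sum 29 < 52
add 9: running sum 38 < 52
add 2: running sum 40 < 52
add 11: running sum 51 < 52
end 7: [10, 2, 8, 9, 9, 2, 11, 6] sum 57, len 8
end 8: [8, 9, 9, 2, 11, 6, 9] sum 54, len 7
end 9: [9, 9, 2, 11, 6, 9, 6] sum 52, len 7
end 10: [9, 9, 2, 11, 6, 9, 6, 1] sum 53, len 8
end 11: [9, 9, 2, 11, 6, 9, 6, 1, 7] sum 60, len 9
end 12: [9, 2, 11, 6, 9, 6, 1, 7, 3] sum 54, len 9
end 13: [11, 6, 9, 6, 1, 7, 3, 12] sum 55, len 8
end 14: [11, 6, 9, 6, 1, 7, 3, 12, 6] sum 61, len 9
end 15: [6, 9, 6, 1, 7, 3, 12, 6, 7] sum 57, len 9
Shortest qualifying length: 7.

7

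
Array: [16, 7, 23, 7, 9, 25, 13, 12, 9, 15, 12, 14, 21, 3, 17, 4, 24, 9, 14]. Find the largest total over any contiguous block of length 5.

Each size-5 window and its sum:
16 7 23 7 9 → sum 62
7 23 7 9 25 → sum 71
23 7 9 25 13 → sum 77
7 9 25 13 12 → sum 66
9 25 13 12 9 → sum 68
25 13 12 9 15 → sum 74
13 12 9 15 12 → sum 61
12 9 15 12 14 → sum 62
9 15 12 14 21 → sum 71
15 12 14 21 3 → sum 65
12 14 21 3 17 → sum 67
14 21 3 17 4 → sum 59
21 3 17 4 24 → sum 69
3 17 4 24 9 → sum 57
17 4 24 9 14 → sum 68
Largest of these is 77.

77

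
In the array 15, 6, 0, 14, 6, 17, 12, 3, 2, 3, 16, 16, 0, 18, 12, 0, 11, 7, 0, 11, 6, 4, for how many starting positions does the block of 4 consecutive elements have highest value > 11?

15

(15, 6, 0, 14) → max 15  > 11 ✓
(6, 0, 14, 6) → max 14  > 11 ✓
(0, 14, 6, 17) → max 17  > 11 ✓
(14, 6, 17, 12) → max 17  > 11 ✓
(6, 17, 12, 3) → max 17  > 11 ✓
(17, 12, 3, 2) → max 17  > 11 ✓
(12, 3, 2, 3) → max 12  > 11 ✓
(3, 2, 3, 16) → max 16  > 11 ✓
(2, 3, 16, 16) → max 16  > 11 ✓
(3, 16, 16, 0) → max 16  > 11 ✓
(16, 16, 0, 18) → max 18  > 11 ✓
(16, 0, 18, 12) → max 18  > 11 ✓
(0, 18, 12, 0) → max 18  > 11 ✓
(18, 12, 0, 11) → max 18  > 11 ✓
(12, 0, 11, 7) → max 12  > 11 ✓
(0, 11, 7, 0) → max 11
(11, 7, 0, 11) → max 11
(7, 0, 11, 6) → max 11
(0, 11, 6, 4) → max 11
15 windows satisfy the condition.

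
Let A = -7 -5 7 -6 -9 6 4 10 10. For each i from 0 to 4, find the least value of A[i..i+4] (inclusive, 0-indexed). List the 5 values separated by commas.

[-7, -5, 7, -6, -9] → min -9
[-5, 7, -6, -9, 6] → min -9
[7, -6, -9, 6, 4] → min -9
[-6, -9, 6, 4, 10] → min -9
[-9, 6, 4, 10, 10] → min -9

-9, -9, -9, -9, -9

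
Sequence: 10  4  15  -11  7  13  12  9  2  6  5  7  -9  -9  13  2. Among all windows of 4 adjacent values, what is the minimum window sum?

-6

10 4 15 -11 → sum 18
4 15 -11 7 → sum 15
15 -11 7 13 → sum 24
-11 7 13 12 → sum 21
7 13 12 9 → sum 41
13 12 9 2 → sum 36
12 9 2 6 → sum 29
9 2 6 5 → sum 22
2 6 5 7 → sum 20
6 5 7 -9 → sum 9
5 7 -9 -9 → sum -6
7 -9 -9 13 → sum 2
-9 -9 13 2 → sum -3
Minimum of these is -6.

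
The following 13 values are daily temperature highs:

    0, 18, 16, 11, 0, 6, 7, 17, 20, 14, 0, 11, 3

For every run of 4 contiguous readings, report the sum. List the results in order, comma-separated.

(0, 18, 16, 11) → sum 45
(18, 16, 11, 0) → sum 45
(16, 11, 0, 6) → sum 33
(11, 0, 6, 7) → sum 24
(0, 6, 7, 17) → sum 30
(6, 7, 17, 20) → sum 50
(7, 17, 20, 14) → sum 58
(17, 20, 14, 0) → sum 51
(20, 14, 0, 11) → sum 45
(14, 0, 11, 3) → sum 28

45, 45, 33, 24, 30, 50, 58, 51, 45, 28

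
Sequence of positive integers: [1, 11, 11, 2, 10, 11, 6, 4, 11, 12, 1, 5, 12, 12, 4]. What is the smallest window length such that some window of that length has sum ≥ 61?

8

Extend right; whenever the sum reaches 61, record the length and shrink from the left:
add 1: running sum 1 < 61
add 11: running sum 12 < 61
add 11: running sum 23 < 61
add 2: running sum 25 < 61
add 10: running sum 35 < 61
add 11: running sum 46 < 61
add 6: running sum 52 < 61
add 4: running sum 56 < 61
add 11: shortest ending here [11, 11, 2, 10, 11, 6, 4, 11] sum 66, len 8
add 12: shortest ending here [11, 2, 10, 11, 6, 4, 11, 12] sum 67, len 8
add 1: shortest ending here [11, 2, 10, 11, 6, 4, 11, 12, 1] sum 68, len 9
add 5: shortest ending here [2, 10, 11, 6, 4, 11, 12, 1, 5] sum 62, len 9
add 12: shortest ending here [11, 6, 4, 11, 12, 1, 5, 12] sum 62, len 8
add 12: shortest ending here [6, 4, 11, 12, 1, 5, 12, 12] sum 63, len 8
add 4: shortest ending here [4, 11, 12, 1, 5, 12, 12, 4] sum 61, len 8
Shortest qualifying length: 8.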